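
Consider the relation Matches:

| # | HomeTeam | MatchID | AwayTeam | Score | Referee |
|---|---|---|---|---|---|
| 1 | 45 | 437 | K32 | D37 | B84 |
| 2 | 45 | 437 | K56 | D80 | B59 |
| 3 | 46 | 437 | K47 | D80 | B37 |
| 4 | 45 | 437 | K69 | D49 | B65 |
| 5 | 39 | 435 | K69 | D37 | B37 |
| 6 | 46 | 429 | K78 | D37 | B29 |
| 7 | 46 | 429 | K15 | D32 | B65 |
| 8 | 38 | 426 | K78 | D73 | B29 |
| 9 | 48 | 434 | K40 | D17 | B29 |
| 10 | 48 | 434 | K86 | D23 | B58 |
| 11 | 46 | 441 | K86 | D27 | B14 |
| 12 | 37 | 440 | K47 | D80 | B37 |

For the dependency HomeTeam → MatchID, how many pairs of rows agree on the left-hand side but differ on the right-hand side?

5

HomeTeam=45: all 3 rows agree on MatchID — 0 pairs.
HomeTeam=46: violating pairs (3,6), (3,7), (3,11), (6,11), (7,11) — 5 pairs.
HomeTeam=48: all 2 rows agree on MatchID — 0 pairs.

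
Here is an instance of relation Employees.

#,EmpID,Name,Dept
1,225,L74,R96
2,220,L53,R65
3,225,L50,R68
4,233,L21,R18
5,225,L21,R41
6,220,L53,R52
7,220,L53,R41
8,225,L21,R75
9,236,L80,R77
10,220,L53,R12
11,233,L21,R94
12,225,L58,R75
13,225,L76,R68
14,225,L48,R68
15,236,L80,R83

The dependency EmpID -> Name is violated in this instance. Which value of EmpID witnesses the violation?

EmpID=225: rows 1, 3, 5, 8, 12, 13, 14 → Name takes values {L74, L50, L21, L58, L76, L48} — violation
EmpID=220: rows 2, 6, 7, 10 → Name = L53, L53, L53, L53 ✓
EmpID=233: rows 4, 11 → Name = L21, L21 ✓
EmpID=236: rows 9, 15 → Name = L80, L80 ✓
The only EmpID value with inconsistent Name is EmpID=225.

225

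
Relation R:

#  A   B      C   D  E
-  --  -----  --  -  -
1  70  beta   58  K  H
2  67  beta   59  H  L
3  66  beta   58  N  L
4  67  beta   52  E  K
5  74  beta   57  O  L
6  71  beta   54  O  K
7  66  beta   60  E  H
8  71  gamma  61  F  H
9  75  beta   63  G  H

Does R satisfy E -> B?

E=H: rows 1, 7, 8, 9 → B takes values {beta, gamma} — violation
E=L: rows 2, 3, 5 → B = beta, beta, beta ✓
E=K: rows 4, 6 → B = beta, beta ✓
Two rows agree on E but differ on B, so E -> B does not hold.

No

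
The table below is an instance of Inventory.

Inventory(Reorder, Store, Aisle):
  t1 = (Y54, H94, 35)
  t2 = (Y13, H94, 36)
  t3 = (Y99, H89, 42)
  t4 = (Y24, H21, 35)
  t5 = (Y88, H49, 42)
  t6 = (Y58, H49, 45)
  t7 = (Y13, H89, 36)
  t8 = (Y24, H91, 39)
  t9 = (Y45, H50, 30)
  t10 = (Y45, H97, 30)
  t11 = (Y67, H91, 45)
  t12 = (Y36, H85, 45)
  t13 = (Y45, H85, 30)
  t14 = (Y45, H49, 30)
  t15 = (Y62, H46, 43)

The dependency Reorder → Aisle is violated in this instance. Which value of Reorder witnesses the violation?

Y24

Reorder=Y54: row 1 → Aisle = 35 ✓
Reorder=Y13: rows 2, 7 → Aisle = 36, 36 ✓
Reorder=Y99: row 3 → Aisle = 42 ✓
Reorder=Y24: rows 4, 8 → Aisle takes values {35, 39} — violation
Reorder=Y88: row 5 → Aisle = 42 ✓
Reorder=Y58: row 6 → Aisle = 45 ✓
Reorder=Y45: rows 9, 10, 13, 14 → Aisle = 30, 30, 30, 30 ✓
Reorder=Y67: row 11 → Aisle = 45 ✓
Reorder=Y36: row 12 → Aisle = 45 ✓
Reorder=Y62: row 15 → Aisle = 43 ✓
The only Reorder value with inconsistent Aisle is Reorder=Y24.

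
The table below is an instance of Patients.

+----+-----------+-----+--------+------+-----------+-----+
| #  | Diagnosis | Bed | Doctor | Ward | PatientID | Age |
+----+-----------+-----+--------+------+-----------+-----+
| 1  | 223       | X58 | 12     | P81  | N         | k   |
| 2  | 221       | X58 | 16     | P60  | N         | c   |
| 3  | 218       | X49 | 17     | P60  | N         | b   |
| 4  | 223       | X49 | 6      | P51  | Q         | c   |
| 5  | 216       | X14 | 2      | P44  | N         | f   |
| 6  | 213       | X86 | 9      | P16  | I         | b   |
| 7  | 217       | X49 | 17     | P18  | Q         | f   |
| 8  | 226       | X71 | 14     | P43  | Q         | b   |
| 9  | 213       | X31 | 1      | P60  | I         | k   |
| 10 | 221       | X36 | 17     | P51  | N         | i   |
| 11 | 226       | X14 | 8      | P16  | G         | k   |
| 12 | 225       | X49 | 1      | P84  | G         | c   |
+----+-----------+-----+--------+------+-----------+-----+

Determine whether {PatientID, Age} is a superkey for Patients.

Yes

All 12 rows have distinct {PatientID, Age} values, so {PatientID, Age} → (all attributes) holds and {PatientID, Age} is a superkey.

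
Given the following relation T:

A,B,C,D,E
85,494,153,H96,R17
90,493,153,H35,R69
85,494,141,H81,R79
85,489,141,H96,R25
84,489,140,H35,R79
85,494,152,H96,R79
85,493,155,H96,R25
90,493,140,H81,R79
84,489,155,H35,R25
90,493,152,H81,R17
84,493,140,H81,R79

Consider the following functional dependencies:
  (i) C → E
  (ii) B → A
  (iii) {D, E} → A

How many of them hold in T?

(i) C → E: C=153: 2 rows → E takes values {R17, R69} — violation; C=141: 2 rows → E takes values {R79, R25} — violation; C=152: 2 rows → E takes values {R79, R17} — violation — fails.
(ii) B → A: B=493: 5 rows → A takes values {90, 85, 84} — violation; B=489: 3 rows → A takes values {85, 84} — violation — fails.
(iii) {D, E} → A: (D=H81, E=R79): 3 rows → A takes values {85, 90, 84} — violation — fails.
None of the 3 dependencies hold.

0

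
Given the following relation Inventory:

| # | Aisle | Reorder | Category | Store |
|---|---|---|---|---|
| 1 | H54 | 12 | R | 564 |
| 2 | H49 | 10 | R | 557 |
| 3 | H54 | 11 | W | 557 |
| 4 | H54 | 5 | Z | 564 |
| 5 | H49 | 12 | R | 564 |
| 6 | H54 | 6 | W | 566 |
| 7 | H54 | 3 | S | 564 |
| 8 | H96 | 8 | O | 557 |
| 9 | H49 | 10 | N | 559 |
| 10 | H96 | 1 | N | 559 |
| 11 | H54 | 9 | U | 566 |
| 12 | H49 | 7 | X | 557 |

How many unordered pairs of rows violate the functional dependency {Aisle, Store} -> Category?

5

(Aisle=H54, Store=564): violating pairs (1,4), (1,7), (4,7) — 3 pairs.
(Aisle=H49, Store=557): violating pairs (2,12) — 1 pair.
(Aisle=H54, Store=566): violating pairs (6,11) — 1 pair.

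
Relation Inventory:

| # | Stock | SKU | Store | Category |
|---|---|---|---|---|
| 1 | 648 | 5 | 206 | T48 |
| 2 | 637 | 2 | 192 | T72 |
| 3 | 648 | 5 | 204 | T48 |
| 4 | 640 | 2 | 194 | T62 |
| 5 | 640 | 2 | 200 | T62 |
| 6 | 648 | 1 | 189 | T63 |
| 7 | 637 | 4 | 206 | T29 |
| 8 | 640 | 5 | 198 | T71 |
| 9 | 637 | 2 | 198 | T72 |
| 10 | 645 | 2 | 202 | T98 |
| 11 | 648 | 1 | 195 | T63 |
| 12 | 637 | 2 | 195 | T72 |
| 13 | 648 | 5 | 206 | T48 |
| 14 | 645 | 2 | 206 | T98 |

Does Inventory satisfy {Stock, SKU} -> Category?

Yes

(Stock=648, SKU=5): rows 1, 3, 13 → Category = T48, T48, T48 ✓
(Stock=637, SKU=2): rows 2, 9, 12 → Category = T72, T72, T72 ✓
(Stock=640, SKU=2): rows 4, 5 → Category = T62, T62 ✓
(Stock=648, SKU=1): rows 6, 11 → Category = T63, T63 ✓
(Stock=637, SKU=4): row 7 → Category = T29 ✓
(Stock=640, SKU=5): row 8 → Category = T71 ✓
(Stock=645, SKU=2): rows 10, 14 → Category = T98, T98 ✓
Every {Stock, SKU} value is associated with a single Category value, so {Stock, SKU} -> Category holds.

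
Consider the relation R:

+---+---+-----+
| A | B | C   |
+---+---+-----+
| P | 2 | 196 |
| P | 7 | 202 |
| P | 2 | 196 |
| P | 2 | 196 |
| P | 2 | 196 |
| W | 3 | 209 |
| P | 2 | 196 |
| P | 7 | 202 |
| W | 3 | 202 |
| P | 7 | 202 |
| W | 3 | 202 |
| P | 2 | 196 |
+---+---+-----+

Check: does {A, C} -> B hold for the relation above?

Yes

(A=P, C=196): 6 rows → B = 2, 2, 2, 2, 2, 2 ✓
(A=P, C=202): 3 rows → B = 7, 7, 7 ✓
(A=W, C=209): 1 row → B = 3 ✓
(A=W, C=202): 2 rows → B = 3, 3 ✓
Every {A, C} value is associated with a single B value, so {A, C} -> B holds.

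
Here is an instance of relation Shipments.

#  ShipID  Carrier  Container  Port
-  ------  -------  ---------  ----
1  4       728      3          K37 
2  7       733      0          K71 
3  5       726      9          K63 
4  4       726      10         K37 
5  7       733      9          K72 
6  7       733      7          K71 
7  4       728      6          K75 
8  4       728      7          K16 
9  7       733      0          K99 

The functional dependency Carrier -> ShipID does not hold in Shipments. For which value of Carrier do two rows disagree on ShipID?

726

Carrier=728: rows 1, 7, 8 → ShipID = 4, 4, 4 ✓
Carrier=733: rows 2, 5, 6, 9 → ShipID = 7, 7, 7, 7 ✓
Carrier=726: rows 3, 4 → ShipID takes values {5, 4} — violation
The only Carrier value with inconsistent ShipID is Carrier=726.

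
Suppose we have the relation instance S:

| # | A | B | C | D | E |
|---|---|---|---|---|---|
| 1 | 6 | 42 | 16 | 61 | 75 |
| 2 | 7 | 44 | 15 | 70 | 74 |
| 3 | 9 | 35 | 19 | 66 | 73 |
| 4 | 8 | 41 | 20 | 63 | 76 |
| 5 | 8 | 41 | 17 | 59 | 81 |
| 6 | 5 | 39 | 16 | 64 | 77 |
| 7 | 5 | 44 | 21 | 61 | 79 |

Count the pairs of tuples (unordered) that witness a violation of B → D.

B=44: violating pairs (2,7) — 1 pair.
B=41: violating pairs (4,5) — 1 pair.

2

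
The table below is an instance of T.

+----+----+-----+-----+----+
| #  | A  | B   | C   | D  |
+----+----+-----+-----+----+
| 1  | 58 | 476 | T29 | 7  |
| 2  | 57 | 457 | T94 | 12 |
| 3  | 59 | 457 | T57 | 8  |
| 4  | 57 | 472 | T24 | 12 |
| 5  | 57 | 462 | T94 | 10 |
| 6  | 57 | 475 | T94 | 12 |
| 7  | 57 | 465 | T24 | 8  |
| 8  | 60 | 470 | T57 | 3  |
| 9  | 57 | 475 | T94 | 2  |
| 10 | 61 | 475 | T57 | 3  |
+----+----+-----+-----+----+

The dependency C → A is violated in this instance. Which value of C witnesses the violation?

T57

C=T29: row 1 → A = 58 ✓
C=T94: rows 2, 5, 6, 9 → A = 57, 57, 57, 57 ✓
C=T57: rows 3, 8, 10 → A takes values {59, 60, 61} — violation
C=T24: rows 4, 7 → A = 57, 57 ✓
The only C value with inconsistent A is C=T57.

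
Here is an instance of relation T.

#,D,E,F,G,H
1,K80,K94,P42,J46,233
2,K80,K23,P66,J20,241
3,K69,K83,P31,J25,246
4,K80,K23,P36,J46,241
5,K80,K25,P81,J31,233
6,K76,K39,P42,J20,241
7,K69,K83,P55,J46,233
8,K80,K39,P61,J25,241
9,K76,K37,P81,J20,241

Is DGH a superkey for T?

Rows 6 and 9 have the same DGH value (D=K76, G=J20, H=241) but are distinct tuples, so DGH does not determine every attribute — not a superkey.

No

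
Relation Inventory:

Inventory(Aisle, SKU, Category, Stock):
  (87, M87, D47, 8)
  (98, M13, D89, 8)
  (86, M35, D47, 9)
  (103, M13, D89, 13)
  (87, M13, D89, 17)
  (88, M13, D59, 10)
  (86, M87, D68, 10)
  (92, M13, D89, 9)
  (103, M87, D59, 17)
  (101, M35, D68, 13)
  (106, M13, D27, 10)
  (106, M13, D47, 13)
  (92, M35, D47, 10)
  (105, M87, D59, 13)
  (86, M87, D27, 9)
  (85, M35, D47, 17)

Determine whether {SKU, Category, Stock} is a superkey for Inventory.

Yes

All 16 rows have distinct {SKU, Category, Stock} values, so {SKU, Category, Stock} → (all attributes) holds and {SKU, Category, Stock} is a superkey.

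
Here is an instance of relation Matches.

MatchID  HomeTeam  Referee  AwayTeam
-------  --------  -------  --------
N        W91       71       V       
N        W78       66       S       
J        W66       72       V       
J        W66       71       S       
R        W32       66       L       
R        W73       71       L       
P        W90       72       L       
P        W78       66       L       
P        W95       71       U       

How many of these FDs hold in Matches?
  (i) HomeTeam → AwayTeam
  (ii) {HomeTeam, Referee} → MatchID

(i) HomeTeam → AwayTeam: HomeTeam=W78: 2 rows → AwayTeam takes values {S, L} — violation; HomeTeam=W66: 2 rows → AwayTeam takes values {V, S} — violation — fails.
(ii) {HomeTeam, Referee} → MatchID: (HomeTeam=W78, Referee=66): 2 rows → MatchID takes values {N, P} — violation — fails.
None of the 2 dependencies hold.

0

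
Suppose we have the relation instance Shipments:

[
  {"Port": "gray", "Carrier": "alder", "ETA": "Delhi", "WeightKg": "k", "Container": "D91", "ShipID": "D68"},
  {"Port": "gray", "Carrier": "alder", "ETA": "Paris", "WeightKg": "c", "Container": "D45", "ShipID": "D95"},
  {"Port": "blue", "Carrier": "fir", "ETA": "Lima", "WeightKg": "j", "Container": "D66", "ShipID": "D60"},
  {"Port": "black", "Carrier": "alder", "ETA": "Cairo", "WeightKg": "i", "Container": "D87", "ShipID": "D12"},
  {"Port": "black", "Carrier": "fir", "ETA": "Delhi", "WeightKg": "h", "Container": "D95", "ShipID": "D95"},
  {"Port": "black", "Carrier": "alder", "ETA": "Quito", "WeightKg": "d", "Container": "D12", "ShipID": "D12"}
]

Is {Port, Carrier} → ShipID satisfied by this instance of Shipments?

(Port=gray, Carrier=alder): 2 rows → ShipID takes values {D68, D95} — violation
(Port=blue, Carrier=fir): 1 row → ShipID = D60 ✓
(Port=black, Carrier=alder): 2 rows → ShipID = D12, D12 ✓
(Port=black, Carrier=fir): 1 row → ShipID = D95 ✓
Two rows agree on {Port, Carrier} but differ on ShipID, so {Port, Carrier} → ShipID does not hold.

No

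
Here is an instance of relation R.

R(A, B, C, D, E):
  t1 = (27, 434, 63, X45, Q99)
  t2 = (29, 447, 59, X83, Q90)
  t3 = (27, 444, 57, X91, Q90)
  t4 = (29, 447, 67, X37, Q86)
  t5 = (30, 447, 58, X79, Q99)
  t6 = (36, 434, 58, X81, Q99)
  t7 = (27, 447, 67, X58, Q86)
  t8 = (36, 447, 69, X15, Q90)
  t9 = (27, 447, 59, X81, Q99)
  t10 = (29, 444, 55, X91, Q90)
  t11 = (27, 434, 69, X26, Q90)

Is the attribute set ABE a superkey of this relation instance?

Yes

All 11 rows have distinct ABE values, so ABE → (all attributes) holds and ABE is a superkey.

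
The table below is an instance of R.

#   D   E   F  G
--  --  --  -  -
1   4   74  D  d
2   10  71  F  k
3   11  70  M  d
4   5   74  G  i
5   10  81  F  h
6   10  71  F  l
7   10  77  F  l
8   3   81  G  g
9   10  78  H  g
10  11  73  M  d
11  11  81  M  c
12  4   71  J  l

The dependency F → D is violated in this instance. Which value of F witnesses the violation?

F=D: row 1 → D = 4 ✓
F=F: rows 2, 5, 6, 7 → D = 10, 10, 10, 10 ✓
F=M: rows 3, 10, 11 → D = 11, 11, 11 ✓
F=G: rows 4, 8 → D takes values {5, 3} — violation
F=H: row 9 → D = 10 ✓
F=J: row 12 → D = 4 ✓
The only F value with inconsistent D is F=G.

G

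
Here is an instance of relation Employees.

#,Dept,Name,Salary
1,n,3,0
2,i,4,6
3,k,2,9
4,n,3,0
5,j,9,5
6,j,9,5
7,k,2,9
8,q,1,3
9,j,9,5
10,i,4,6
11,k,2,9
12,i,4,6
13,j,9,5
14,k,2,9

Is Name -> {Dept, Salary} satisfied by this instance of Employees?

Name=3: rows 1, 4 → {Dept,Salary} = (n, 0), (n, 0) ✓
Name=4: rows 2, 10, 12 → {Dept,Salary} = (i, 6), (i, 6), (i, 6) ✓
Name=2: rows 3, 7, 11, 14 → {Dept,Salary} = (k, 9), (k, 9), (k, 9), (k, 9) ✓
Name=9: rows 5, 6, 9, 13 → {Dept,Salary} = (j, 5), (j, 5), (j, 5), (j, 5) ✓
Name=1: row 8 → {Dept,Salary} = (q, 3) ✓
Every Name value is associated with a single {Dept, Salary} value, so Name -> {Dept, Salary} holds.

Yes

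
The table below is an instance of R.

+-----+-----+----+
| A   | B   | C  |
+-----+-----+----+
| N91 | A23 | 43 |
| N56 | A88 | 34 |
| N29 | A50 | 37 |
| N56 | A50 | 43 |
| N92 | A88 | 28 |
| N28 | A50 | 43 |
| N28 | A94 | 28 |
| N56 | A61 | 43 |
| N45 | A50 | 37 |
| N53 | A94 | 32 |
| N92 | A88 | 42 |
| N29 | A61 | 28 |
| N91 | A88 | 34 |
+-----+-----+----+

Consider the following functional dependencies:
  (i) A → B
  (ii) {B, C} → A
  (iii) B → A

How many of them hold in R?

0

(i) A → B: A=N91: 2 rows → B takes values {A23, A88} — violation; A=N56: 3 rows → B takes values {A88, A50, A61} — violation; A=N29: 2 rows → B takes values {A50, A61} — violation; A=N28: 2 rows → B takes values {A50, A94} — violation — fails.
(ii) {B, C} → A: (B=A88, C=34): 2 rows → A takes values {N56, N91} — violation; (B=A50, C=37): 2 rows → A takes values {N29, N45} — violation; (B=A50, C=43): 2 rows → A takes values {N56, N28} — violation — fails.
(iii) B → A: B=A88: 4 rows → A takes values {N56, N92, N91} — violation; B=A50: 4 rows → A takes values {N29, N56, N28, N45} — violation; B=A94: 2 rows → A takes values {N28, N53} — violation; B=A61: 2 rows → A takes values {N56, N29} — violation — fails.
None of the 3 dependencies hold.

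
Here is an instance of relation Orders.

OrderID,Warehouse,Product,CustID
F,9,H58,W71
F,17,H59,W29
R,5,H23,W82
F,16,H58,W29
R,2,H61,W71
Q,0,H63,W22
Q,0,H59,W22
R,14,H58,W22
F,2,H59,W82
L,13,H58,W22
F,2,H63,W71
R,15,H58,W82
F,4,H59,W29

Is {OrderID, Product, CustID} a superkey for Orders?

Two distinct rows share (OrderID=F, Product=H59, CustID=W29), so {OrderID, Product, CustID} does not determine every attribute — not a superkey.

No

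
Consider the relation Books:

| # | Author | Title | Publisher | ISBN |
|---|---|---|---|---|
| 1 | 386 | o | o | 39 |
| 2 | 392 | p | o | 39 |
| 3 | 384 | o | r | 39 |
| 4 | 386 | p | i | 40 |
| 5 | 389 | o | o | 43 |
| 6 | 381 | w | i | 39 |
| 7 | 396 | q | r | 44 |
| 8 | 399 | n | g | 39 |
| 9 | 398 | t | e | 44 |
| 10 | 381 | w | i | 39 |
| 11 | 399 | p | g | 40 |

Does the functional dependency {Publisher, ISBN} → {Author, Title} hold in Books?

No

(Publisher=o, ISBN=39): rows 1, 2 → {Author,Title} takes values {(386, o), (392, p)} — violation
(Publisher=r, ISBN=39): row 3 → {Author,Title} = (384, o) ✓
(Publisher=i, ISBN=40): row 4 → {Author,Title} = (386, p) ✓
(Publisher=o, ISBN=43): row 5 → {Author,Title} = (389, o) ✓
(Publisher=i, ISBN=39): rows 6, 10 → {Author,Title} = (381, w), (381, w) ✓
(Publisher=r, ISBN=44): row 7 → {Author,Title} = (396, q) ✓
(Publisher=g, ISBN=39): row 8 → {Author,Title} = (399, n) ✓
(Publisher=e, ISBN=44): row 9 → {Author,Title} = (398, t) ✓
(Publisher=g, ISBN=40): row 11 → {Author,Title} = (399, p) ✓
Two rows agree on {Publisher, ISBN} but differ on {Author, Title}, so {Publisher, ISBN} → {Author, Title} does not hold.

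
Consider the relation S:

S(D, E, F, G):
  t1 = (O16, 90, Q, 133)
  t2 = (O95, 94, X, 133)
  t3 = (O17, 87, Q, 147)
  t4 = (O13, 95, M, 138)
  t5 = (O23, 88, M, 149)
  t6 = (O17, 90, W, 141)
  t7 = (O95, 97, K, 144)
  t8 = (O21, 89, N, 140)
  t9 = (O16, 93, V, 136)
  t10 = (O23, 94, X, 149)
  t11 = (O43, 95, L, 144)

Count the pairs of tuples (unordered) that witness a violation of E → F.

E=90: violating pairs (1,6) — 1 pair.
E=94: all 2 rows agree on F — 0 pairs.
E=95: violating pairs (4,11) — 1 pair.

2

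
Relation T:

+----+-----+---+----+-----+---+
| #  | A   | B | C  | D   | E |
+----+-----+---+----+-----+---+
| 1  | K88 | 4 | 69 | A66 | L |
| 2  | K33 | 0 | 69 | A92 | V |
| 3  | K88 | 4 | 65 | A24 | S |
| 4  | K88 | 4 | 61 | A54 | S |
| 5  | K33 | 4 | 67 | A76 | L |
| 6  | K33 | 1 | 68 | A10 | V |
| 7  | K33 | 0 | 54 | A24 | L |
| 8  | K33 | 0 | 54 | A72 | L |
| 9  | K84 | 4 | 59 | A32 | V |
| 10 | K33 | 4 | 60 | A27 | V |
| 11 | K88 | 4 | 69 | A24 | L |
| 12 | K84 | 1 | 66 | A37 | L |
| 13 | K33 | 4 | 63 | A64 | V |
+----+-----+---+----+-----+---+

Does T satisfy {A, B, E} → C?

(A=K88, B=4, E=L): rows 1, 11 → C = 69, 69 ✓
(A=K33, B=0, E=V): row 2 → C = 69 ✓
(A=K88, B=4, E=S): rows 3, 4 → C takes values {65, 61} — violation
(A=K33, B=4, E=L): row 5 → C = 67 ✓
(A=K33, B=1, E=V): row 6 → C = 68 ✓
(A=K33, B=0, E=L): rows 7, 8 → C = 54, 54 ✓
(A=K84, B=4, E=V): row 9 → C = 59 ✓
(A=K33, B=4, E=V): rows 10, 13 → C takes values {60, 63} — violation
(A=K84, B=1, E=L): row 12 → C = 66 ✓
Two rows agree on {A, B, E} but differ on C, so {A, B, E} → C does not hold.

No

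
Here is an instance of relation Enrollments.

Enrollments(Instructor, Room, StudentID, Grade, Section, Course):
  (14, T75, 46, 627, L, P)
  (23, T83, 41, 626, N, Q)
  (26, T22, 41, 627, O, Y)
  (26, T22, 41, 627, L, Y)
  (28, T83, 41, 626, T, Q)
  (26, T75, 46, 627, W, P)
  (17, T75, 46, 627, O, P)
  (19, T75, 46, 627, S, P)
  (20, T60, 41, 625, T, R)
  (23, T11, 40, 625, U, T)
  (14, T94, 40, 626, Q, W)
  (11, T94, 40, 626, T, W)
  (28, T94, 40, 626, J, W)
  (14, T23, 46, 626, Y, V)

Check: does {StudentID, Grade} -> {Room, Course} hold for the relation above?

Yes

(StudentID=46, Grade=627): 4 rows → {Room,Course} = (T75, P), (T75, P), (T75, P), (T75, P) ✓
(StudentID=41, Grade=626): 2 rows → {Room,Course} = (T83, Q), (T83, Q) ✓
(StudentID=41, Grade=627): 2 rows → {Room,Course} = (T22, Y), (T22, Y) ✓
(StudentID=41, Grade=625): 1 row → {Room,Course} = (T60, R) ✓
(StudentID=40, Grade=625): 1 row → {Room,Course} = (T11, T) ✓
(StudentID=40, Grade=626): 3 rows → {Room,Course} = (T94, W), (T94, W), (T94, W) ✓
(StudentID=46, Grade=626): 1 row → {Room,Course} = (T23, V) ✓
Every {StudentID, Grade} value is associated with a single {Room, Course} value, so {StudentID, Grade} -> {Room, Course} holds.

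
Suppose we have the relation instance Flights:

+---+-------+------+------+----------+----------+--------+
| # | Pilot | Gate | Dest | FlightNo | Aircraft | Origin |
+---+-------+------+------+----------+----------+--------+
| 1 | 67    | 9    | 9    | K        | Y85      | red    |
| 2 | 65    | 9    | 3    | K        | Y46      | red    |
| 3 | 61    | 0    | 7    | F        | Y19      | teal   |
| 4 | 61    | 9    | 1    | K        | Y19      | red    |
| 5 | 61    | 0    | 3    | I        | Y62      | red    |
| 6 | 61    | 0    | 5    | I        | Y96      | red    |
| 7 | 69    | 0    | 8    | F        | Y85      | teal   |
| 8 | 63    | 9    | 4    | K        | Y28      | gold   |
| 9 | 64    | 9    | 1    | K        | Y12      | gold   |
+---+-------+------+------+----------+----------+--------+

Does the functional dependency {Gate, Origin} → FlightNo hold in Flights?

(Gate=9, Origin=red): rows 1, 2, 4 → FlightNo = K, K, K ✓
(Gate=0, Origin=teal): rows 3, 7 → FlightNo = F, F ✓
(Gate=0, Origin=red): rows 5, 6 → FlightNo = I, I ✓
(Gate=9, Origin=gold): rows 8, 9 → FlightNo = K, K ✓
Every {Gate, Origin} value is associated with a single FlightNo value, so {Gate, Origin} → FlightNo holds.

Yes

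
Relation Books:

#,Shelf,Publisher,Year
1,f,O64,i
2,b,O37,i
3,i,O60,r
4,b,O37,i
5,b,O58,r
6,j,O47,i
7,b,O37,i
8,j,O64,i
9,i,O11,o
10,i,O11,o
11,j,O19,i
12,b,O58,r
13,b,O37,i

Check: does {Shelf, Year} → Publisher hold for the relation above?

No

(Shelf=f, Year=i): row 1 → Publisher = O64 ✓
(Shelf=b, Year=i): rows 2, 4, 7, 13 → Publisher = O37, O37, O37, O37 ✓
(Shelf=i, Year=r): row 3 → Publisher = O60 ✓
(Shelf=b, Year=r): rows 5, 12 → Publisher = O58, O58 ✓
(Shelf=j, Year=i): rows 6, 8, 11 → Publisher takes values {O47, O64, O19} — violation
(Shelf=i, Year=o): rows 9, 10 → Publisher = O11, O11 ✓
Two rows agree on {Shelf, Year} but differ on Publisher, so {Shelf, Year} → Publisher does not hold.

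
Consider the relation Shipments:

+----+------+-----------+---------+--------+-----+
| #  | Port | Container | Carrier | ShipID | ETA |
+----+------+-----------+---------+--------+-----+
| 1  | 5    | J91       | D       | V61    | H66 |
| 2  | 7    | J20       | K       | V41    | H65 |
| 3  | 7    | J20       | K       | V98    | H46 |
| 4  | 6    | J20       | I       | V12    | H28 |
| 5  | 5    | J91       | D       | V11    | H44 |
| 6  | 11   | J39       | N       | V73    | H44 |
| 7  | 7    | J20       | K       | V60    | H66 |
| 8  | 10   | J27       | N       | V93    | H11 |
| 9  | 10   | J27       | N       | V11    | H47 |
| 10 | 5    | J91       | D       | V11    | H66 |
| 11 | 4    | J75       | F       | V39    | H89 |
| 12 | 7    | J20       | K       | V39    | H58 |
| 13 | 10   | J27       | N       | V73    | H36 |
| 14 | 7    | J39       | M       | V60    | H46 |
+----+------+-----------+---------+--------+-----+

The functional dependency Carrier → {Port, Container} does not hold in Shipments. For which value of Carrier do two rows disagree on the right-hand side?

Carrier=D: rows 1, 5, 10 → {Port,Container} = (5, J91), (5, J91), (5, J91) ✓
Carrier=K: rows 2, 3, 7, 12 → {Port,Container} = (7, J20), (7, J20), (7, J20), (7, J20) ✓
Carrier=I: row 4 → {Port,Container} = (6, J20) ✓
Carrier=N: rows 6, 8, 9, 13 → {Port,Container} takes values {(11, J39), (10, J27)} — violation
Carrier=F: row 11 → {Port,Container} = (4, J75) ✓
Carrier=M: row 14 → {Port,Container} = (7, J39) ✓
The only Carrier value with inconsistent RHS is Carrier=N.

N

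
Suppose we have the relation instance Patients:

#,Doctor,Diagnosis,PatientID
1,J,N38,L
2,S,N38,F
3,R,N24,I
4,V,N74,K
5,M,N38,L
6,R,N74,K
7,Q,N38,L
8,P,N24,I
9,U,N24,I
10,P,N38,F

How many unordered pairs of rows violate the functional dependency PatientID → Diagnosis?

0

PatientID=L: all 3 rows agree on Diagnosis — 0 pairs.
PatientID=F: all 2 rows agree on Diagnosis — 0 pairs.
PatientID=I: all 3 rows agree on Diagnosis — 0 pairs.
PatientID=K: all 2 rows agree on Diagnosis — 0 pairs.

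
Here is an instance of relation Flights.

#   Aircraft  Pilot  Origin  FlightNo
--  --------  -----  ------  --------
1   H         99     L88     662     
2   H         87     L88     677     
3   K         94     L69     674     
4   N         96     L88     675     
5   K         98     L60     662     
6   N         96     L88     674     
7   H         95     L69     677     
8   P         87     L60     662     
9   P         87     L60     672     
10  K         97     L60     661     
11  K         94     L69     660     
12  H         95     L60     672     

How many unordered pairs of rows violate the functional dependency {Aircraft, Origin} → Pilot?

(Aircraft=H, Origin=L88): violating pairs (1,2) — 1 pair.
(Aircraft=K, Origin=L69): all 2 rows agree on Pilot — 0 pairs.
(Aircraft=N, Origin=L88): all 2 rows agree on Pilot — 0 pairs.
(Aircraft=K, Origin=L60): violating pairs (5,10) — 1 pair.
(Aircraft=P, Origin=L60): all 2 rows agree on Pilot — 0 pairs.

2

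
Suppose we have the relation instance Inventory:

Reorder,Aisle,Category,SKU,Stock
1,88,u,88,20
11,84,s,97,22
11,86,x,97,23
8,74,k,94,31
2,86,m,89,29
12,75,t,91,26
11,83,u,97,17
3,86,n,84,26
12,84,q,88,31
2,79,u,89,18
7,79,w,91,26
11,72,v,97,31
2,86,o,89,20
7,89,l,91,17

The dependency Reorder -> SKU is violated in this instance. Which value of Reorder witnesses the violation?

12

Reorder=1: 1 row → SKU = 88 ✓
Reorder=11: 4 rows → SKU = 97, 97, 97, 97 ✓
Reorder=8: 1 row → SKU = 94 ✓
Reorder=2: 3 rows → SKU = 89, 89, 89 ✓
Reorder=12: 2 rows → SKU takes values {91, 88} — violation
Reorder=3: 1 row → SKU = 84 ✓
Reorder=7: 2 rows → SKU = 91, 91 ✓
The only Reorder value with inconsistent SKU is Reorder=12.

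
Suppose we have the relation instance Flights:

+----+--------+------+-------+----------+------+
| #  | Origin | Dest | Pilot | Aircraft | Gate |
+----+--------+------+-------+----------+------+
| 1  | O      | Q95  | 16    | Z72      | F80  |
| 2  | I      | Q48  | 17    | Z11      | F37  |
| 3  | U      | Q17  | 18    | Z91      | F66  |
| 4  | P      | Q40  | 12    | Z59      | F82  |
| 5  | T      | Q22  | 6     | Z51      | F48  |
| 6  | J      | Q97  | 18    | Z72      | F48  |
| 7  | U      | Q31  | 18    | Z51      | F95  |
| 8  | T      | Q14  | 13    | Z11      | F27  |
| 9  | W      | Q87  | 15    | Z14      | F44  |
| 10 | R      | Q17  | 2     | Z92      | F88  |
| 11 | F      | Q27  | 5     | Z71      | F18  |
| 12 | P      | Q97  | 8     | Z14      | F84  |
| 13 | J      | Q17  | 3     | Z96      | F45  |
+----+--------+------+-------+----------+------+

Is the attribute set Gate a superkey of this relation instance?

Rows 5 and 6 have the same Gate value Gate=F48 but are distinct tuples, so Gate does not determine every attribute — not a superkey.

No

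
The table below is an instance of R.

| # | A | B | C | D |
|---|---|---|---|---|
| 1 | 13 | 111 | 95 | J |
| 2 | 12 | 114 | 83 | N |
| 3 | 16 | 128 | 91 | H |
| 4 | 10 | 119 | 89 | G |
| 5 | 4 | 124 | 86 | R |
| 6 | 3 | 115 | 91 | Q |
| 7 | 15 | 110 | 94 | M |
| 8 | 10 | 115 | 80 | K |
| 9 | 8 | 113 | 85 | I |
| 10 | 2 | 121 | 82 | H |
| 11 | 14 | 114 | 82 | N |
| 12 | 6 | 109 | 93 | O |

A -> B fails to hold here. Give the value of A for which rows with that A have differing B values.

A=13: row 1 → B = 111 ✓
A=12: row 2 → B = 114 ✓
A=16: row 3 → B = 128 ✓
A=10: rows 4, 8 → B takes values {119, 115} — violation
A=4: row 5 → B = 124 ✓
A=3: row 6 → B = 115 ✓
A=15: row 7 → B = 110 ✓
A=8: row 9 → B = 113 ✓
A=2: row 10 → B = 121 ✓
A=14: row 11 → B = 114 ✓
A=6: row 12 → B = 109 ✓
The only A value with inconsistent B is A=10.

10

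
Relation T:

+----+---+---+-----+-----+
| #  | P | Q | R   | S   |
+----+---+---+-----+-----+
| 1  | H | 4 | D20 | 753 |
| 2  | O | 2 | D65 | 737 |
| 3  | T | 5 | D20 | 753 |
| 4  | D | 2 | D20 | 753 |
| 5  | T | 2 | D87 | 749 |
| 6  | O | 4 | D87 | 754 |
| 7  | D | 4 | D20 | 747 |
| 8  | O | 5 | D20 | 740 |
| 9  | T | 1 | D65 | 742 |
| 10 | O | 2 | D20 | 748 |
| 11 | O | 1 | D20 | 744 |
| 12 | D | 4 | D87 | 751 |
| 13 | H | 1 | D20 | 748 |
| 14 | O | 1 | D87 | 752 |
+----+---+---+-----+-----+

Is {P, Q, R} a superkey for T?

All 14 rows have distinct {P, Q, R} values, so {P, Q, R} → (all attributes) holds and {P, Q, R} is a superkey.

Yes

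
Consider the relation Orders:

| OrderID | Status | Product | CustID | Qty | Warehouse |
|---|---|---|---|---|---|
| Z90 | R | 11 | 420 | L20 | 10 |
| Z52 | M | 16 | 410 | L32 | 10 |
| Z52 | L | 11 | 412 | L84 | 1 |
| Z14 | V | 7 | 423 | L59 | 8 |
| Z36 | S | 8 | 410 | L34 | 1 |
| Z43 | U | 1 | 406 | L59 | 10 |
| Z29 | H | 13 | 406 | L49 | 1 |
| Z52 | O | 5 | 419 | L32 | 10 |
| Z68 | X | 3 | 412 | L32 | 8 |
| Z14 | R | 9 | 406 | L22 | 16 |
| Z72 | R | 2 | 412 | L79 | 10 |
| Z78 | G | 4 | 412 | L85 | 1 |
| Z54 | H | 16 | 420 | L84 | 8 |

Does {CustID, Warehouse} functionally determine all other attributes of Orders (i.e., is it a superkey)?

No

Two distinct rows share (CustID=412, Warehouse=1), so {CustID, Warehouse} does not determine every attribute — not a superkey.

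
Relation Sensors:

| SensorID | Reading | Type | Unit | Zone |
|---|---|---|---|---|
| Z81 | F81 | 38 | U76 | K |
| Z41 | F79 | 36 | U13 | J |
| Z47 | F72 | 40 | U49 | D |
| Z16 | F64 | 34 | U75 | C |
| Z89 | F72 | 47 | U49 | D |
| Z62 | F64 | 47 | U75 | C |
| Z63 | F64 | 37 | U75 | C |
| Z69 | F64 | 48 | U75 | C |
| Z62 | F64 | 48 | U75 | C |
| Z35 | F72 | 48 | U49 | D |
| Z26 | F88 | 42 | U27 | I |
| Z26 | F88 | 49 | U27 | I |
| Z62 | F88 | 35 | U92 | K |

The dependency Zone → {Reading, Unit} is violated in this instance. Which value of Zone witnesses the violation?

K

Zone=K: 2 rows → {Reading,Unit} takes values {(F81, U76), (F88, U92)} — violation
Zone=J: 1 row → {Reading,Unit} = (F79, U13) ✓
Zone=D: 3 rows → {Reading,Unit} = (F72, U49), (F72, U49), (F72, U49) ✓
Zone=C: 5 rows → {Reading,Unit} = (F64, U75), (F64, U75), (F64, U75), (F64, U75), (F64, U75) ✓
Zone=I: 2 rows → {Reading,Unit} = (F88, U27), (F88, U27) ✓
The only Zone value with inconsistent RHS is Zone=K.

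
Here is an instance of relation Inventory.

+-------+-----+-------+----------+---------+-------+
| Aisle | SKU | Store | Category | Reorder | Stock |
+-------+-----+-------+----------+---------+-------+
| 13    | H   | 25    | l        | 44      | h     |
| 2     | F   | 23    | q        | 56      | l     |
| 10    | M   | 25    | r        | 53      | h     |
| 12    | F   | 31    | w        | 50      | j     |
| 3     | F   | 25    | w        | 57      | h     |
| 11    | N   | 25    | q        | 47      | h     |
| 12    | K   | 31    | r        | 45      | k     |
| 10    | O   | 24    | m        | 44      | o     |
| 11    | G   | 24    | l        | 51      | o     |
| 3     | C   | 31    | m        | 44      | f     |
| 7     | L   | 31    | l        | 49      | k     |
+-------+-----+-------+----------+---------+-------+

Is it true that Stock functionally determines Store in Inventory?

Yes

Stock=h: 4 rows → Store = 25, 25, 25, 25 ✓
Stock=l: 1 row → Store = 23 ✓
Stock=j: 1 row → Store = 31 ✓
Stock=k: 2 rows → Store = 31, 31 ✓
Stock=o: 2 rows → Store = 24, 24 ✓
Stock=f: 1 row → Store = 31 ✓
Every Stock value is associated with a single Store value, so Stock -> Store holds.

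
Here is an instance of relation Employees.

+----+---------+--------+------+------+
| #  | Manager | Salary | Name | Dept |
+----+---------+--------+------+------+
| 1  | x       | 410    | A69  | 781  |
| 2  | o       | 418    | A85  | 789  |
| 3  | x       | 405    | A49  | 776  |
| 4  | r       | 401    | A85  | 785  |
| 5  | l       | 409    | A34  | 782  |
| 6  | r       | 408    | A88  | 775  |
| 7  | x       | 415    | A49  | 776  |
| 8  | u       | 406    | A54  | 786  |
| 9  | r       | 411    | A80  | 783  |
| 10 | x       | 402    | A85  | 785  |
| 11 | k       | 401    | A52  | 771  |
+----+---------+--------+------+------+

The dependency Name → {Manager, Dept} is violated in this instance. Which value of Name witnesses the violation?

A85

Name=A69: row 1 → {Manager,Dept} = (x, 781) ✓
Name=A85: rows 2, 4, 10 → {Manager,Dept} takes values {(o, 789), (r, 785), (x, 785)} — violation
Name=A49: rows 3, 7 → {Manager,Dept} = (x, 776), (x, 776) ✓
Name=A34: row 5 → {Manager,Dept} = (l, 782) ✓
Name=A88: row 6 → {Manager,Dept} = (r, 775) ✓
Name=A54: row 8 → {Manager,Dept} = (u, 786) ✓
Name=A80: row 9 → {Manager,Dept} = (r, 783) ✓
Name=A52: row 11 → {Manager,Dept} = (k, 771) ✓
The only Name value with inconsistent RHS is Name=A85.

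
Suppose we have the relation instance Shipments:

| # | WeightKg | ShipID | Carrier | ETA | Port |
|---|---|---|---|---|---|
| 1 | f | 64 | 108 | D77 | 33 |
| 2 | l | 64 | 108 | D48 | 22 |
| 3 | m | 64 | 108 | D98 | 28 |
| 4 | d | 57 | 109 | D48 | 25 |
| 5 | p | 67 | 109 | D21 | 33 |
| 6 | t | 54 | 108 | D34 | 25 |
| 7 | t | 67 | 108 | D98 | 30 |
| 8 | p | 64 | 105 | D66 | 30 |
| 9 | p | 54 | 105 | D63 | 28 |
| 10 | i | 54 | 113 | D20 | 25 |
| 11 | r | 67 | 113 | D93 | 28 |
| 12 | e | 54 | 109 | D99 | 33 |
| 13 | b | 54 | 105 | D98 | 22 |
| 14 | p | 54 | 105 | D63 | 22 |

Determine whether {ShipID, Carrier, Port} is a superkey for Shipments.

Rows 13 and 14 have the same {ShipID, Carrier, Port} value (ShipID=54, Carrier=105, Port=22) but are distinct tuples, so {ShipID, Carrier, Port} does not determine every attribute — not a superkey.

No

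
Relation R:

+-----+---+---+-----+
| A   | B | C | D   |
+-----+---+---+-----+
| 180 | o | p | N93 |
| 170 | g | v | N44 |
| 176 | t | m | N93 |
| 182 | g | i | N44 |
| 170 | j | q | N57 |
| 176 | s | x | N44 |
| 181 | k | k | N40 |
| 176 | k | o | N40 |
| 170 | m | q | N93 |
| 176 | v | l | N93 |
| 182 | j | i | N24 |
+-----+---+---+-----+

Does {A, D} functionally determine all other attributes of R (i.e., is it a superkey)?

Two distinct rows share (A=176, D=N93), so {A, D} does not determine every attribute — not a superkey.

No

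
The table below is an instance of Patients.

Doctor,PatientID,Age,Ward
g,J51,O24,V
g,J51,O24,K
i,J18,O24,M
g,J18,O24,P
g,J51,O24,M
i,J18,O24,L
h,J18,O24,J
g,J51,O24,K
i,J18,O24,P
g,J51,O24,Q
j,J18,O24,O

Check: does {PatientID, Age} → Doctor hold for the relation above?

(PatientID=J51, Age=O24): 5 rows → Doctor = g, g, g, g, g ✓
(PatientID=J18, Age=O24): 6 rows → Doctor takes values {i, g, h, j} — violation
Two rows agree on {PatientID, Age} but differ on Doctor, so {PatientID, Age} → Doctor does not hold.

No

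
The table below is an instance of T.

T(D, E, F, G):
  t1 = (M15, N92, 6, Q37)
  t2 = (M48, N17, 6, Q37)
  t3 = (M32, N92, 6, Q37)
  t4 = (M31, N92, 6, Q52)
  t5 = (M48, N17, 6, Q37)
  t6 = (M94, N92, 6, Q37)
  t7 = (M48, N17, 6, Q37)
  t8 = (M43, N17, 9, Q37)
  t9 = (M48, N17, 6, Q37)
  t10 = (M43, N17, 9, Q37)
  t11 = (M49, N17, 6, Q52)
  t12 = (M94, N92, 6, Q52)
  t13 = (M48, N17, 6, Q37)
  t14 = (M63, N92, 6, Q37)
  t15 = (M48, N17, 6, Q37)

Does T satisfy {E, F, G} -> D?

No

(E=N92, F=6, G=Q37): rows 1, 3, 6, 14 → D takes values {M15, M32, M94, M63} — violation
(E=N17, F=6, G=Q37): rows 2, 5, 7, 9, 13, 15 → D = M48, M48, M48, M48, M48, M48 ✓
(E=N92, F=6, G=Q52): rows 4, 12 → D takes values {M31, M94} — violation
(E=N17, F=9, G=Q37): rows 8, 10 → D = M43, M43 ✓
(E=N17, F=6, G=Q52): row 11 → D = M49 ✓
Two rows agree on {E, F, G} but differ on D, so {E, F, G} -> D does not hold.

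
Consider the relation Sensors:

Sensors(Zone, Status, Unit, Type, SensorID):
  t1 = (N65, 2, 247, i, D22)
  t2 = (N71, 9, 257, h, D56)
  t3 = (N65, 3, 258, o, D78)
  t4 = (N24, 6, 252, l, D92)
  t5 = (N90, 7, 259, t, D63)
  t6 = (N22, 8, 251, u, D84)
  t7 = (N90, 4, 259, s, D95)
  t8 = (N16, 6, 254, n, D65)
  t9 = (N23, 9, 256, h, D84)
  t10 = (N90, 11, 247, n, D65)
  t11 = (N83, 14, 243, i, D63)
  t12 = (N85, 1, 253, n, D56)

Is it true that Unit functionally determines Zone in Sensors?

No

Unit=247: rows 1, 10 → Zone takes values {N65, N90} — violation
Unit=257: row 2 → Zone = N71 ✓
Unit=258: row 3 → Zone = N65 ✓
Unit=252: row 4 → Zone = N24 ✓
Unit=259: rows 5, 7 → Zone = N90, N90 ✓
Unit=251: row 6 → Zone = N22 ✓
Unit=254: row 8 → Zone = N16 ✓
Unit=256: row 9 → Zone = N23 ✓
Unit=243: row 11 → Zone = N83 ✓
Unit=253: row 12 → Zone = N85 ✓
Two rows agree on Unit but differ on Zone, so Unit → Zone does not hold.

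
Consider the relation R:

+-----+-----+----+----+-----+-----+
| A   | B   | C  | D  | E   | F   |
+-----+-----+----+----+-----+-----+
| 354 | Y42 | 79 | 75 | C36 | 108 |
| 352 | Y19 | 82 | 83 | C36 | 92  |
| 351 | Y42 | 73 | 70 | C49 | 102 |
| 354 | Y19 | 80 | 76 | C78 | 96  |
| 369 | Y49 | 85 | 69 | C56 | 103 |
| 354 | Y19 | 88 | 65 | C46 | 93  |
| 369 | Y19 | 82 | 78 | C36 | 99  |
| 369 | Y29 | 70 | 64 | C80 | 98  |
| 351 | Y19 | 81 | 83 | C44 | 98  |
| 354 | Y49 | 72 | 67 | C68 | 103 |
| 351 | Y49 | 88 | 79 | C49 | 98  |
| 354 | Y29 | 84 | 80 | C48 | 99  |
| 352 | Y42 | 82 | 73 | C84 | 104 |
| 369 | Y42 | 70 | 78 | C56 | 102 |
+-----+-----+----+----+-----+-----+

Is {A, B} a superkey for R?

No

Two distinct rows share (A=354, B=Y19), so {A, B} does not determine every attribute — not a superkey.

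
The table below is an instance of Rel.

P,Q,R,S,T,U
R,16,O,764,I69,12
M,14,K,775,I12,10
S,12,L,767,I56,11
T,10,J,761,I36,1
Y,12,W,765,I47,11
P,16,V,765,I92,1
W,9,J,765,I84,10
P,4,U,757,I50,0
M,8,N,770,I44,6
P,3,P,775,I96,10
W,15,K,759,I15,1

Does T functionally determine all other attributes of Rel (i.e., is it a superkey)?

Yes

All 11 rows have distinct T values, so T → (all attributes) holds and T is a superkey.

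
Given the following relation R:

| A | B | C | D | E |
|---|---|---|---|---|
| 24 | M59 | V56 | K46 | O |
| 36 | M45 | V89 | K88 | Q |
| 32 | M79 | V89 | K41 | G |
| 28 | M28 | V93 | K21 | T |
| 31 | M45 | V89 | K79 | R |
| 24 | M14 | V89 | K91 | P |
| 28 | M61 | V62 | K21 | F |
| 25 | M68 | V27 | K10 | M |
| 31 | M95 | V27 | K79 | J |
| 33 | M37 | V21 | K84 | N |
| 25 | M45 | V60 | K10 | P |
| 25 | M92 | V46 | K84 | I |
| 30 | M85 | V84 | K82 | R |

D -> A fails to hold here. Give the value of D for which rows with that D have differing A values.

D=K46: 1 row → A = 24 ✓
D=K88: 1 row → A = 36 ✓
D=K41: 1 row → A = 32 ✓
D=K21: 2 rows → A = 28, 28 ✓
D=K79: 2 rows → A = 31, 31 ✓
D=K91: 1 row → A = 24 ✓
D=K10: 2 rows → A = 25, 25 ✓
D=K84: 2 rows → A takes values {33, 25} — violation
D=K82: 1 row → A = 30 ✓
The only D value with inconsistent A is D=K84.

K84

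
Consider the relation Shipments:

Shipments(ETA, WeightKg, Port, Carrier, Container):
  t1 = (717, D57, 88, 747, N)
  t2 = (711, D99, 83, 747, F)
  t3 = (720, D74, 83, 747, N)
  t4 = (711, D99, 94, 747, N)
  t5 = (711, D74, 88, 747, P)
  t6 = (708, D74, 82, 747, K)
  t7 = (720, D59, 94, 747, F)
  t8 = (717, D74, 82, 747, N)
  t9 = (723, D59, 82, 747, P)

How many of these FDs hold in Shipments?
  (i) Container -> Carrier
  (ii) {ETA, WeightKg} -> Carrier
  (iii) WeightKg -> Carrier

(i) Container -> Carrier: every LHS value maps to a single RHS value — holds.
(ii) {ETA, WeightKg} -> Carrier: every LHS value maps to a single RHS value — holds.
(iii) WeightKg -> Carrier: every LHS value maps to a single RHS value — holds.
3 of the 3 dependencies hold.

3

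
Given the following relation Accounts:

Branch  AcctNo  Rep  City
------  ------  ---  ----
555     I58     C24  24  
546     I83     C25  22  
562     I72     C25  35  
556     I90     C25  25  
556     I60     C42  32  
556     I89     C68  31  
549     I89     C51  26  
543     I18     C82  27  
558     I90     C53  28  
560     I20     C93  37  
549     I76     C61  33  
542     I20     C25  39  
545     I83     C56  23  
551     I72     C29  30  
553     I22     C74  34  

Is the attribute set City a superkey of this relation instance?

All 15 rows have distinct City values, so City → (all attributes) holds and City is a superkey.

Yes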